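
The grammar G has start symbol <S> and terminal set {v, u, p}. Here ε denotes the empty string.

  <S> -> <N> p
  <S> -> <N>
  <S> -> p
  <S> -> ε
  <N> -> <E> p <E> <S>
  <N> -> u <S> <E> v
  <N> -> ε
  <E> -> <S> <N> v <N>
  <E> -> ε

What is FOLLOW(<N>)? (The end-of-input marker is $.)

FIRST(<S>): from <S>-><N> p we get {p, u, v}; from <S>-><N> we get {ε, p, u, v}; from <S>->p we get {p}; from <S>->ε we get {ε}. So FIRST(<S>) = {ε, p, u, v}.
FIRST(<N>): from <N>-><E> p <E> <S> we get {p, u, v}; from <N>->u <S> <E> v we get {u}; from <N>->ε we get {ε}. So FIRST(<N>) = {ε, p, u, v}.
FIRST(<E>): from <E>-><S> <N> v <N> we get {p, u, v}; from <E>->ε we get {ε}. So FIRST(<E>) = {ε, p, u, v}.
FOLLOW(<S>) includes $ since <S> is the start symbol.
FOLLOW(<S>): in <N>-><E> p <E> <S>, the suffix after <S> is empty, so FOLLOW(<S>) ⊇ FOLLOW(<N>) = {$, p, u, v}; in <N>->u <S> <E> v, <S> is followed by <E> v with FIRST {p, u, v}; in <E>-><S> <N> v <N>, <S> is followed by <N> v <N> with FIRST {p, u, v}. Thus FOLLOW(<S>) = {$, p, u, v}.
FOLLOW(<N>): in <S>-><N> p, <N> is followed by p with FIRST {p}; in <S>-><N>, the suffix after <N> is empty, so FOLLOW(<N>) ⊇ FOLLOW(<S>) = {$, p, u, v}; in <E>-><S> <N> v <N> (occurrence 1), <N> is followed by v <N> with FIRST {v}; in <E>-><S> <N> v <N> (occurrence 2), the suffix after <N> is empty, so FOLLOW(<N>) ⊇ FOLLOW(<E>) = {$, p, u, v}. Thus FOLLOW(<N>) = {$, p, u, v}.
FOLLOW(<E>): in <N>-><E> p <E> <S> (occurrence 1), <E> is followed by p <E> <S> with FIRST {p}; in <N>-><E> p <E> <S> (occurrence 2), <E> is followed by <S> with FIRST {ε, p, u, v}; in <N>-><E> p <E> <S> (occurrence 2), the suffix after <E> is nullable, so FOLLOW(<E>) ⊇ FOLLOW(<N>) = {$, p, u, v}; in <N>->u <S> <E> v, <E> is followed by v with FIRST {v}. Thus FOLLOW(<E>) = {$, p, u, v}.

{$, p, u, v}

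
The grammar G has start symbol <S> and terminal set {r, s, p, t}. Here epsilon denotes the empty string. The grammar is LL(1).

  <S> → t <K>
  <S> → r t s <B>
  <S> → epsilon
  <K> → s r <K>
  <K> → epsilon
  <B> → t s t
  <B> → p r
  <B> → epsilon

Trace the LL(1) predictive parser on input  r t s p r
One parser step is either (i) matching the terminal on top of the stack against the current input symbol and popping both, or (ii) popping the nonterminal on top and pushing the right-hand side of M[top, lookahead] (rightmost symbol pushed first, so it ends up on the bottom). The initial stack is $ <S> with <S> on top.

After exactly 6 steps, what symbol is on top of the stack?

r

step 1: stack=$ <S>  input=r t s p r $  — expand <S> → r t s <B>
step 2: stack=$ <B> s t r  input=r t s p r $  — match r
step 3: stack=$ <B> s t  input=t s p r $  — match t
step 4: stack=$ <B> s  input=s p r $  — match s
step 5: stack=$ <B>  input=p r $  — expand <B> → p r
step 6: stack=$ r p  input=p r $  — match p
Stack after step 6: $ r (top = r).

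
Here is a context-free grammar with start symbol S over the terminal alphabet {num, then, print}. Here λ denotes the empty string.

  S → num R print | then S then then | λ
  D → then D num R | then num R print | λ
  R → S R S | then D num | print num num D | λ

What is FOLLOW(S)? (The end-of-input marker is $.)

{$, num, print, then}

FIRST(S): from S→num R print we get {num}; from S→then S then then we get {then}; from S→λ we get {λ}. So FIRST(S) = {λ, num, then}.
FIRST(D): from D→then D num R we get {then}; from D→then num R print we get {then}; from D→λ we get {λ}. So FIRST(D) = {λ, then}.
FIRST(R): from R→S R S we get {λ, num, print, then}; from R→then D num we get {then}; from R→print num num D we get {print}; from R→λ we get {λ}. So FIRST(R) = {λ, num, print, then}.
FOLLOW(S) includes $ since S is the start symbol.
FOLLOW(S): in S→then S then then, S is followed by then then with FIRST {then}; in R→S R S (occurrence 1), S is followed by R S with FIRST {λ, num, print, then}; in R→S R S (occurrence 1), the suffix after S is nullable, so FOLLOW(S) ⊇ FOLLOW(R) = {num, print, then}; in R→S R S (occurrence 2), the suffix after S is empty, so FOLLOW(S) ⊇ FOLLOW(R) = {num, print, then}. Thus FOLLOW(S) = {$, num, print, then}.
FOLLOW(D): in D→then D num R, D is followed by num R with FIRST {num}; in R→then D num, D is followed by num with FIRST {num}; in R→print num num D, the suffix after D is empty, so FOLLOW(D) ⊇ FOLLOW(R) = {num, print, then}. Thus FOLLOW(D) = {num, print, then}.
FOLLOW(R): in S→num R print, R is followed by print with FIRST {print}; in D→then D num R, the suffix after R is empty, so FOLLOW(R) ⊇ FOLLOW(D) = {num, print, then}; in D→then num R print, R is followed by print with FIRST {print}; in R→S R S, R is followed by S with FIRST {λ, num, then}; in R→S R S, the suffix after R is nullable (adds nothing new). Thus FOLLOW(R) = {num, print, then}.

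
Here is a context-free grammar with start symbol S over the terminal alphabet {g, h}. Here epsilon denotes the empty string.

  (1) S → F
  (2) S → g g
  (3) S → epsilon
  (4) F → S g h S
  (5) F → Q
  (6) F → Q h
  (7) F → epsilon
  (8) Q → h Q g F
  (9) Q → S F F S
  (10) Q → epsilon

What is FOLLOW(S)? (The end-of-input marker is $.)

{$, g, h}

FIRST(S) = {epsilon, g, h}  (via F)
FIRST(F) = {epsilon, g, h}  (via S g h S, Q, Q h)
FIRST(Q) = {epsilon, g, h}  (via S F F S)
FOLLOW(S) includes $ since S is the start symbol.
FOLLOW(S): in F→S g h S (occurrence 1), S is followed by g h S with FIRST {g}; in F→S g h S (occurrence 2), the suffix after S is empty, so FOLLOW(S) ⊇ FOLLOW(F) = {$, g, h}; in Q→S F F S (occurrence 1), S is followed by F F S with FIRST {epsilon, g, h}; in Q→S F F S (occurrence 1), the suffix after S is nullable, so FOLLOW(S) ⊇ FOLLOW(Q) = {$, g, h}; in Q→S F F S (occurrence 2), the suffix after S is empty, so FOLLOW(S) ⊇ FOLLOW(Q) = {$, g, h}. Thus FOLLOW(S) = {$, g, h}.
FOLLOW(F): in S→F, the suffix after F is empty, so FOLLOW(F) ⊇ FOLLOW(S) = {$, g, h}; in Q→h Q g F, the suffix after F is empty, so FOLLOW(F) ⊇ FOLLOW(Q) = {$, g, h}; in Q→S F F S (occurrence 1), F is followed by F S with FIRST {epsilon, g, h}; in Q→S F F S (occurrence 1), the suffix after F is nullable, so FOLLOW(F) ⊇ FOLLOW(Q) = {$, g, h}; in Q→S F F S (occurrence 2), F is followed by S with FIRST {epsilon, g, h}; in Q→S F F S (occurrence 2), the suffix after F is nullable, so FOLLOW(F) ⊇ FOLLOW(Q) = {$, g, h}. Thus FOLLOW(F) = {$, g, h}.
FOLLOW(Q): in F→Q, the suffix after Q is empty, so FOLLOW(Q) ⊇ FOLLOW(F) = {$, g, h}; in F→Q h, Q is followed by h with FIRST {h}; in Q→h Q g F, Q is followed by g F with FIRST {g}. Thus FOLLOW(Q) = {$, g, h}.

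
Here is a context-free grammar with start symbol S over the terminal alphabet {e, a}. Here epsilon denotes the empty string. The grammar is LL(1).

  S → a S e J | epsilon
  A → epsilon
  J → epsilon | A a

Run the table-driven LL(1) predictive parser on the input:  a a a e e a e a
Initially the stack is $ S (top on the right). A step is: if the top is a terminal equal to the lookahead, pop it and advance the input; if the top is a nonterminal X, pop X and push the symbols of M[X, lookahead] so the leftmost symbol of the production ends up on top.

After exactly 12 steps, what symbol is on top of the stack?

a

step 1: stack=$ S  input=a a a e e a e a $  — expand S → a S e J
step 2: stack=$ J e S a  input=a a a e e a e a $  — match a
step 3: stack=$ J e S  input=a a e e a e a $  — expand S → a S e J
step 4: stack=$ J e J e S a  input=a a e e a e a $  — match a
step 5: stack=$ J e J e S  input=a e e a e a $  — expand S → a S e J
step 6: stack=$ J e J e J e S a  input=a e e a e a $  — match a
step 7: stack=$ J e J e J e S  input=e e a e a $  — expand S → epsilon
step 8: stack=$ J e J e J e  input=e e a e a $  — match e
step 9: stack=$ J e J e J  input=e a e a $  — expand J → epsilon
step 10: stack=$ J e J e  input=e a e a $  — match e
step 11: stack=$ J e J  input=a e a $  — expand J → A a
step 12: stack=$ J e a A  input=a e a $  — expand A → epsilon
Stack after step 12: $ J e a (top = a).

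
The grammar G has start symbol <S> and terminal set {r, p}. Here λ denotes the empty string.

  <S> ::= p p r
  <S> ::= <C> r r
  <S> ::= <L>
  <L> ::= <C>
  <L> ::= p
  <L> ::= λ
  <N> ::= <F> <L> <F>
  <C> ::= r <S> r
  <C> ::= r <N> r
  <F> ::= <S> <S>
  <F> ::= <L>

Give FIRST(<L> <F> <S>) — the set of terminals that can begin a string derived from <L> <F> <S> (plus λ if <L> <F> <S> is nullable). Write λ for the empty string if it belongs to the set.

{λ, p, r}

FIRST(<C>) = {r}
FIRST(<L>) = {λ, p, r}  (via <C>)
FIRST(<S>) = {λ, p, r}  (via <C> r r, <L>)
FIRST(<F>) = {λ, p, r}  (via <S> <S>, <L>)
FIRST(<N>) = {λ, p, r}  (via <F> <L> <F>)
FIRST(<L> <F> <S>): take FIRST of each symbol in turn, carrying on past any symbol whose FIRST contains λ; result {λ, p, r}.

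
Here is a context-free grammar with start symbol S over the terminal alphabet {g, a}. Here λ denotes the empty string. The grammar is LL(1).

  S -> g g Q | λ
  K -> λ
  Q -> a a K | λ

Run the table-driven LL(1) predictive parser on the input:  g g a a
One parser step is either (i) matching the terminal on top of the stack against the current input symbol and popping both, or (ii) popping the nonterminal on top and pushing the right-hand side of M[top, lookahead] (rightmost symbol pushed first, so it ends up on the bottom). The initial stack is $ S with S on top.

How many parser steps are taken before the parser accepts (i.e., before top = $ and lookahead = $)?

7

step 1: stack=$ S  input=g g a a $  — expand S -> g g Q
step 2: stack=$ Q g g  input=g g a a $  — match g
step 3: stack=$ Q g  input=g a a $  — match g
step 4: stack=$ Q  input=a a $  — expand Q -> a a K
step 5: stack=$ K a a  input=a a $  — match a
step 6: stack=$ K a  input=a $  — match a
step 7: stack=$ K  input=$  — expand K -> λ
Accept reached after 7 steps.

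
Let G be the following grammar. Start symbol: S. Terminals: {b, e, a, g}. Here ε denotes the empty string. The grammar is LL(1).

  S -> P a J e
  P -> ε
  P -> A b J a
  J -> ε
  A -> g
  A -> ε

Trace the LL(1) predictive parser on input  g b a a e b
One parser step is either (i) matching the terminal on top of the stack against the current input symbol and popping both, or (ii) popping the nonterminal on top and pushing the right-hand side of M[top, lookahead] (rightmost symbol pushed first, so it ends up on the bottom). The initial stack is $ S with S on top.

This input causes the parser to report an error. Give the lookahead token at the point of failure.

      Stack            Input          Action
   1  $ S              g b a a e b $  expand S -> P a J e
   2  $ e J a P        g b a a e b $  expand P -> A b J a
   3  $ e J a a J b A  g b a a e b $  expand A -> g
   4  $ e J a a J b g  g b a a e b $  match g
   5  $ e J a a J b    b a a e b $    match b
   6  $ e J a a J      a a e b $      expand J -> ε
   7  $ e J a a        a a e b $      match a
   8  $ e J a          a e b $        match a
   9  $ e J            e b $          expand J -> ε
  10  $ e              e b $          match e
  11  $                b $            error: stack empty but input remains

b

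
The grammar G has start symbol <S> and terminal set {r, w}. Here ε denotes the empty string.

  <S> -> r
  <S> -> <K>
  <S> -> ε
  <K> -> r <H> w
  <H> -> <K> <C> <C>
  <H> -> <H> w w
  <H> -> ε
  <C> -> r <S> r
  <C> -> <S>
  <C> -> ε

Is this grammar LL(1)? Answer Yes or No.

FIRST(<S>) = {ε, r}
FIRST(<K>) = {r}
FIRST(<H>) = {ε, r, w}
FIRST(<C>) = {ε, r}
FOLLOW(<S>) = {$, r, w}
FOLLOW(<K>) = {$, r, w}
FOLLOW(<H>) = {w}
FOLLOW(<C>) = {r, w}
Cell M[<C>, r] receives both <C> -> r <S> r and <C> -> <S> and <C> -> ε — the grammar is not LL(1).

No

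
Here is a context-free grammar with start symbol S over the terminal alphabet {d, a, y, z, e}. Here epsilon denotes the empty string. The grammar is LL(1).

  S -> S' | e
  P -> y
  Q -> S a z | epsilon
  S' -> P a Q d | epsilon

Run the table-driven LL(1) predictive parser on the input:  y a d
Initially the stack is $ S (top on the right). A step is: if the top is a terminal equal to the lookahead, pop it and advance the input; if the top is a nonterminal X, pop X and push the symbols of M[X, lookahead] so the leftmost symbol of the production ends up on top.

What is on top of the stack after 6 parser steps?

     Stack      Input    Action
  1  $ S        y a d $  expand S -> S'
  2  $ S'       y a d $  expand S' -> P a Q d
  3  $ d Q a P  y a d $  expand P -> y
  4  $ d Q a y  y a d $  match y
  5  $ d Q a    a d $    match a
  6  $ d Q      d $      expand Q -> epsilon
Stack after step 6: $ d (top = d).

d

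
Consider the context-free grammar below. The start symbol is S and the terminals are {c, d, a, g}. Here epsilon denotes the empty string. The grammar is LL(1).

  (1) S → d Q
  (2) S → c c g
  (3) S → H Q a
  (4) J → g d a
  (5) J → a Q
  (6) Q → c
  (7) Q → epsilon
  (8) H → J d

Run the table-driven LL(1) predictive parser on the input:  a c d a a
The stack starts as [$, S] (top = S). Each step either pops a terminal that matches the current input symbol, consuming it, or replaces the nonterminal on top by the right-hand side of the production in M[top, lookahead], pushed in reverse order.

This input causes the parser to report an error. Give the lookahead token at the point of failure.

step 1: stack=$ S  input=a c d a a $  — expand S → H Q a
step 2: stack=$ a Q H  input=a c d a a $  — expand H → J d
step 3: stack=$ a Q d J  input=a c d a a $  — expand J → a Q
step 4: stack=$ a Q d Q a  input=a c d a a $  — match a
step 5: stack=$ a Q d Q  input=c d a a $  — expand Q → c
step 6: stack=$ a Q d c  input=c d a a $  — match c
step 7: stack=$ a Q d  input=d a a $  — match d
step 8: stack=$ a Q  input=a a $  — expand Q → epsilon
step 9: stack=$ a  input=a a $  — match a
step 10: stack=$  input=a $  — error: stack empty but input remains

a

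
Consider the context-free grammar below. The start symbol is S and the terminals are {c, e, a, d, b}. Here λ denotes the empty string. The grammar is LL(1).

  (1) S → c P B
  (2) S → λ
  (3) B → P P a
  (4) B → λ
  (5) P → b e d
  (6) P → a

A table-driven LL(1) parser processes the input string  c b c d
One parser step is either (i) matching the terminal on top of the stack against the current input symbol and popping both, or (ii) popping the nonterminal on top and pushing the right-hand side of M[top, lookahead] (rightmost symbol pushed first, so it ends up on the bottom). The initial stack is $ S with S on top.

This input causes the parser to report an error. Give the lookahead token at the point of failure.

c

     Stack      Input      Action
  1  $ S        c b c d $  expand S → c P B
  2  $ B P c    c b c d $  match c
  3  $ B P      b c d $    expand P → b e d
  4  $ B d e b  b c d $    match b
  5  $ B d e    c d $      error: top is terminal e but lookahead is c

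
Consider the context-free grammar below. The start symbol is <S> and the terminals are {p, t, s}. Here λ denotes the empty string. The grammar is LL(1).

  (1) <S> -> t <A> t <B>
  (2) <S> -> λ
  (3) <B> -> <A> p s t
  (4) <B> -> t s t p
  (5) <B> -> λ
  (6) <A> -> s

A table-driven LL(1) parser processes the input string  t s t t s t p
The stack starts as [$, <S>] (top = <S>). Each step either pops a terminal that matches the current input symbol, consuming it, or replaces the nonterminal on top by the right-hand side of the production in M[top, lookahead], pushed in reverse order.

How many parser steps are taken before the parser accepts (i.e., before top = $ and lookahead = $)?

step 1: stack=$ <S>  input=t s t t s t p $  — expand <S> -> t <A> t <B>
step 2: stack=$ <B> t <A> t  input=t s t t s t p $  — match t
step 3: stack=$ <B> t <A>  input=s t t s t p $  — expand <A> -> s
step 4: stack=$ <B> t s  input=s t t s t p $  — match s
step 5: stack=$ <B> t  input=t t s t p $  — match t
step 6: stack=$ <B>  input=t s t p $  — expand <B> -> t s t p
step 7: stack=$ p t s t  input=t s t p $  — match t
step 8: stack=$ p t s  input=s t p $  — match s
step 9: stack=$ p t  input=t p $  — match t
step 10: stack=$ p  input=p $  — match p
Accept reached after 10 steps.

10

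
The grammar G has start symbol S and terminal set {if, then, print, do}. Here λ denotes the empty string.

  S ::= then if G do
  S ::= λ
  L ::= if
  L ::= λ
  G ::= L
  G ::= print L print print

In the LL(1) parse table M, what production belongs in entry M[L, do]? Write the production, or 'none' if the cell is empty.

L ::= λ

FIRST(S): from S::=then if G do we get {then}; from S::=λ we get {λ}. So FIRST(S) = {λ, then}.
FIRST(L): from L::=if we get {if}; from L::=λ we get {λ}. So FIRST(L) = {λ, if}.
FIRST(G): from G::=L we get {λ, if}; from G::=print L print print we get {print}. So FIRST(G) = {λ, if, print}.
FOLLOW(S) includes $ since S is the start symbol.
FOLLOW(G): in S::=then if G do, G is followed by do with FIRST {do}. Thus FOLLOW(G) = {do}.
FOLLOW(L): in G::=L, the suffix after L is empty, so FOLLOW(L) ⊇ FOLLOW(G) = {do}; in G::=print L print print, L is followed by print print with FIRST {print}. Thus FOLLOW(L) = {do, print}.
For L ::= if: FIRST(if) = {if}, so it goes in M[L, t] for t ∈ {if}.
For L ::= λ: FIRST(λ) = {λ}, so it goes in M[L, t] for t ∈ {}; since λ ∈ FIRST, also for every t ∈ FOLLOW(L) = {do, print}.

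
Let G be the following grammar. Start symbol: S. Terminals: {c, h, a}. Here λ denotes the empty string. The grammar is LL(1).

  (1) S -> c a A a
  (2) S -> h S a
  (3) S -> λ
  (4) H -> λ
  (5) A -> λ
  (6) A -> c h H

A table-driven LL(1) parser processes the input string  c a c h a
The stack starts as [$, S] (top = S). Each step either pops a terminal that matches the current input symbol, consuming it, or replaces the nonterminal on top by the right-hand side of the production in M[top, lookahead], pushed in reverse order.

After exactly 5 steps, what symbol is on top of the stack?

     Stack      Input        Action
  1  $ S        c a c h a $  expand S -> c a A a
  2  $ a A a c  c a c h a $  match c
  3  $ a A a    a c h a $    match a
  4  $ a A      c h a $      expand A -> c h H
  5  $ a H h c  c h a $      match c
Stack after step 5: $ a H h (top = h).

h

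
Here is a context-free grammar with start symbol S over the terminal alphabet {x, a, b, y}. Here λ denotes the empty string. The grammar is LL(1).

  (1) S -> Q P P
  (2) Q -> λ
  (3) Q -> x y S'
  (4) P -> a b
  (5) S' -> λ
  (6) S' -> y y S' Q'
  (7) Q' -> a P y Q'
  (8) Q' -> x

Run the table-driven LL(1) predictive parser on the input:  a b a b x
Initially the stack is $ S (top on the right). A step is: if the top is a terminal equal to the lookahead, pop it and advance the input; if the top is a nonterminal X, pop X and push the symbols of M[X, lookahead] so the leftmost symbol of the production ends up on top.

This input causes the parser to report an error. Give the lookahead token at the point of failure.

x

step 1: stack=$ S  input=a b a b x $  — expand S -> Q P P
step 2: stack=$ P P Q  input=a b a b x $  — expand Q -> λ
step 3: stack=$ P P  input=a b a b x $  — expand P -> a b
step 4: stack=$ P b a  input=a b a b x $  — match a
step 5: stack=$ P b  input=b a b x $  — match b
step 6: stack=$ P  input=a b x $  — expand P -> a b
step 7: stack=$ b a  input=a b x $  — match a
step 8: stack=$ b  input=b x $  — match b
step 9: stack=$  input=x $  — error: stack empty but input remains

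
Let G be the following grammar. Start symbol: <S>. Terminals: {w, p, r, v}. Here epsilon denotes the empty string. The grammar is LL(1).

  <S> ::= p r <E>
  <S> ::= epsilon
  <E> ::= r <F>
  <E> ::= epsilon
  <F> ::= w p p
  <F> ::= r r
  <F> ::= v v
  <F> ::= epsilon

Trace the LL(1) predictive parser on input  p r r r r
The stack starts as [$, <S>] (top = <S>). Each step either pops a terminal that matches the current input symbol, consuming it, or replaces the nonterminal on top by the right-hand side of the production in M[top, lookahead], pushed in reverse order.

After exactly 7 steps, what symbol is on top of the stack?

     Stack      Input        Action
  1  $ <S>      p r r r r $  expand <S> ::= p r <E>
  2  $ <E> r p  p r r r r $  match p
  3  $ <E> r    r r r r $    match r
  4  $ <E>      r r r $      expand <E> ::= r <F>
  5  $ <F> r    r r r $      match r
  6  $ <F>      r r $        expand <F> ::= r r
  7  $ r r      r r $        match r
Stack after step 7: $ r (top = r).

r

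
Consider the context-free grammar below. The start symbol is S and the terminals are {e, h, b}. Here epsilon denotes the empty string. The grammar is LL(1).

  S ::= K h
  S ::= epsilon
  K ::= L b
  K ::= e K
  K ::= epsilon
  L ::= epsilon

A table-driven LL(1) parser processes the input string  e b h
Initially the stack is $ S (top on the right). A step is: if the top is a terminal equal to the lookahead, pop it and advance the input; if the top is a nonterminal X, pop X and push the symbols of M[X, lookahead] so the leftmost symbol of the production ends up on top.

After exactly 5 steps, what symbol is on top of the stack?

b

     Stack    Input    Action
  1  $ S      e b h $  expand S ::= K h
  2  $ h K    e b h $  expand K ::= e K
  3  $ h K e  e b h $  match e
  4  $ h K    b h $    expand K ::= L b
  5  $ h b L  b h $    expand L ::= epsilon
Stack after step 5: $ h b (top = b).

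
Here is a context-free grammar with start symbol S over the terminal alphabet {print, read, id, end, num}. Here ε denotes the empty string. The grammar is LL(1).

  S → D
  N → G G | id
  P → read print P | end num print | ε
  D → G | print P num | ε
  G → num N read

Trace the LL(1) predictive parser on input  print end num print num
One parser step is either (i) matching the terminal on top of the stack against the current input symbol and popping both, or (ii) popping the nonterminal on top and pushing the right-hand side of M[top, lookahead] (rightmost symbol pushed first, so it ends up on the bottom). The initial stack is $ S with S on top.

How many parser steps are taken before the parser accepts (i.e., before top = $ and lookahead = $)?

     Stack                Input                      Action
  1  $ S                  print end num print num $  expand S → D
  2  $ D                  print end num print num $  expand D → print P num
  3  $ num P print        print end num print num $  match print
  4  $ num P              end num print num $        expand P → end num print
  5  $ num print num end  end num print num $        match end
  6  $ num print num      num print num $            match num
  7  $ num print          print num $                match print
  8  $ num                num $                      match num
Accept reached after 8 steps.

8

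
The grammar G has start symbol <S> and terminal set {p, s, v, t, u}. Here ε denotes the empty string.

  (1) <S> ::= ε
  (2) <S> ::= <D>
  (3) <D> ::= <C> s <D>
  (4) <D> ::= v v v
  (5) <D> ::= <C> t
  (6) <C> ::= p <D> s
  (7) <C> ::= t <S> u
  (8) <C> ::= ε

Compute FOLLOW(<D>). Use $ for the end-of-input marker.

{$, s, u}

FIRST(<C>): from <C>::=p <D> s we get {p}; from <C>::=t <S> u we get {t}; from <C>::=ε we get {ε}. So FIRST(<C>) = {ε, p, t}.
FIRST(<D>): from <D>::=<C> s <D> we get {p, s, t}; from <D>::=v v v we get {v}; from <D>::=<C> t we get {p, t}. So FIRST(<D>) = {p, s, t, v}.
FIRST(<S>): from <S>::=ε we get {ε}; from <S>::=<D> we get {p, s, t, v}. So FIRST(<S>) = {ε, p, s, t, v}.
FOLLOW(<S>) includes $ since <S> is the start symbol.
FOLLOW(<S>): in <C>::=t <S> u, <S> is followed by u with FIRST {u}. Thus FOLLOW(<S>) = {$, u}.
FOLLOW(<D>): in <S>::=<D>, the suffix after <D> is empty, so FOLLOW(<D>) ⊇ FOLLOW(<S>) = {$, u}; in <D>::=<C> s <D>, the suffix after <D> is empty (adds nothing new); in <C>::=p <D> s, <D> is followed by s with FIRST {s}. Thus FOLLOW(<D>) = {$, s, u}.
FOLLOW(<C>): in <D>::=<C> s <D>, <C> is followed by s <D> with FIRST {s}; in <D>::=<C> t, <C> is followed by t with FIRST {t}. Thus FOLLOW(<C>) = {s, t}.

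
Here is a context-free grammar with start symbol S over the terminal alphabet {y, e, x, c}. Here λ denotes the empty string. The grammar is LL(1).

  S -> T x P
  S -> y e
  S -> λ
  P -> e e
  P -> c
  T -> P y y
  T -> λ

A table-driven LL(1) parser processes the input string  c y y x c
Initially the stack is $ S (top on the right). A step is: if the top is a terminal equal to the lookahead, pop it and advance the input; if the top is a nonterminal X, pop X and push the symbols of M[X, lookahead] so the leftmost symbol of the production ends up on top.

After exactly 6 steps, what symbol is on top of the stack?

     Stack        Input        Action
  1  $ S          c y y x c $  expand S -> T x P
  2  $ P x T      c y y x c $  expand T -> P y y
  3  $ P x y y P  c y y x c $  expand P -> c
  4  $ P x y y c  c y y x c $  match c
  5  $ P x y y    y y x c $    match y
  6  $ P x y      y x c $      match y
Stack after step 6: $ P x (top = x).

x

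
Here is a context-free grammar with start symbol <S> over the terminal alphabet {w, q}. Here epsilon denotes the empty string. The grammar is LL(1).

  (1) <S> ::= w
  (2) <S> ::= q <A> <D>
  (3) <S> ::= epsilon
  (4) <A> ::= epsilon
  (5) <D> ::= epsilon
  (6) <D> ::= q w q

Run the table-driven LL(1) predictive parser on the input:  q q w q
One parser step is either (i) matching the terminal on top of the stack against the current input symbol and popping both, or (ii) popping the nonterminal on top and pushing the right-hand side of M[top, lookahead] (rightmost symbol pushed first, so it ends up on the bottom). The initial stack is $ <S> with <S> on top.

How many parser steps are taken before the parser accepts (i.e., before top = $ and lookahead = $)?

step 1: stack=$ <S>  input=q q w q $  — expand <S> ::= q <A> <D>
step 2: stack=$ <D> <A> q  input=q q w q $  — match q
step 3: stack=$ <D> <A>  input=q w q $  — expand <A> ::= epsilon
step 4: stack=$ <D>  input=q w q $  — expand <D> ::= q w q
step 5: stack=$ q w q  input=q w q $  — match q
step 6: stack=$ q w  input=w q $  — match w
step 7: stack=$ q  input=q $  — match q
Accept reached after 7 steps.

7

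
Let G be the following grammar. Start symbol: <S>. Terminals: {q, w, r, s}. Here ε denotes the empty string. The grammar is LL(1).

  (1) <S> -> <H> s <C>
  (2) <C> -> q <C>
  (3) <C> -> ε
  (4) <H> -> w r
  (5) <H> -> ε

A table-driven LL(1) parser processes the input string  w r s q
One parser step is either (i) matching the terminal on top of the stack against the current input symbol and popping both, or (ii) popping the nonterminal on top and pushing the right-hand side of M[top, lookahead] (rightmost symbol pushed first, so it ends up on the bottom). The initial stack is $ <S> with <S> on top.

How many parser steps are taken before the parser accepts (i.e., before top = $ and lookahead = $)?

8

step 1: stack=$ <S>  input=w r s q $  — expand <S> -> <H> s <C>
step 2: stack=$ <C> s <H>  input=w r s q $  — expand <H> -> w r
step 3: stack=$ <C> s r w  input=w r s q $  — match w
step 4: stack=$ <C> s r  input=r s q $  — match r
step 5: stack=$ <C> s  input=s q $  — match s
step 6: stack=$ <C>  input=q $  — expand <C> -> q <C>
step 7: stack=$ <C> q  input=q $  — match q
step 8: stack=$ <C>  input=$  — expand <C> -> ε
Accept reached after 8 steps.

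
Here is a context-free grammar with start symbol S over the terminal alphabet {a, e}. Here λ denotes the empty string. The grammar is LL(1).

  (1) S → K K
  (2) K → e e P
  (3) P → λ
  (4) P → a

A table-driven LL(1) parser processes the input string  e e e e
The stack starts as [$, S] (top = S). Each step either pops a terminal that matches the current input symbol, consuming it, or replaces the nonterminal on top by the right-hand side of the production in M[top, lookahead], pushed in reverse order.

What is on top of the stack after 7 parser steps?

e

     Stack      Input      Action
  1  $ S        e e e e $  expand S → K K
  2  $ K K      e e e e $  expand K → e e P
  3  $ K P e e  e e e e $  match e
  4  $ K P e    e e e $    match e
  5  $ K P      e e $      expand P → λ
  6  $ K        e e $      expand K → e e P
  7  $ P e e    e e $      match e
Stack after step 7: $ P e (top = e).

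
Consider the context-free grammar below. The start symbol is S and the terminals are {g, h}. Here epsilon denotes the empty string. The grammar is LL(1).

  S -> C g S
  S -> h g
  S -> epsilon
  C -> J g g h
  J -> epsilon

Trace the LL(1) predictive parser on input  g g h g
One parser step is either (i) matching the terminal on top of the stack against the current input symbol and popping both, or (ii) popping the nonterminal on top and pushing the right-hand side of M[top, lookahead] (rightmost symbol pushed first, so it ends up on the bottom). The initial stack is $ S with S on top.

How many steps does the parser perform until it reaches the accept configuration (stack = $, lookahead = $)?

step 1: stack=$ S  input=g g h g $  — expand S -> C g S
step 2: stack=$ S g C  input=g g h g $  — expand C -> J g g h
step 3: stack=$ S g h g g J  input=g g h g $  — expand J -> epsilon
step 4: stack=$ S g h g g  input=g g h g $  — match g
step 5: stack=$ S g h g  input=g h g $  — match g
step 6: stack=$ S g h  input=h g $  — match h
step 7: stack=$ S g  input=g $  — match g
step 8: stack=$ S  input=$  — expand S -> epsilon
Accept reached after 8 steps.

8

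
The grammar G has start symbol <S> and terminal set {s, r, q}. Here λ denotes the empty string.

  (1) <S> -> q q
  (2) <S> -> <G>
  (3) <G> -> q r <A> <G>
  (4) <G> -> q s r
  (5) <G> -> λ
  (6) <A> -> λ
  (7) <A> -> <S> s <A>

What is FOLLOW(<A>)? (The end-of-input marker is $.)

{$, q, s}

FIRST(<G>): from <G>->q r <A> <G> we get {q}; from <G>->q s r we get {q}; from <G>->λ we get {λ}. So FIRST(<G>) = {λ, q}.
FIRST(<S>): from <S>->q q we get {q}; from <S>-><G> we get {λ, q}. So FIRST(<S>) = {λ, q}.
FIRST(<A>): from <A>->λ we get {λ}; from <A>-><S> s <A> we get {q, s}. So FIRST(<A>) = {λ, q, s}.
FOLLOW(<S>) includes $ since <S> is the start symbol.
FOLLOW(<S>): in <A>-><S> s <A>, <S> is followed by s <A> with FIRST {s}. Thus FOLLOW(<S>) = {$, s}.
FOLLOW(<G>): in <S>-><G>, the suffix after <G> is empty, so FOLLOW(<G>) ⊇ FOLLOW(<S>) = {$, s}; in <G>->q r <A> <G>, the suffix after <G> is empty (adds nothing new). Thus FOLLOW(<G>) = {$, s}.
FOLLOW(<A>): in <G>->q r <A> <G>, <A> is followed by <G> with FIRST {λ, q}; in <G>->q r <A> <G>, the suffix after <A> is nullable, so FOLLOW(<A>) ⊇ FOLLOW(<G>) = {$, s}; in <A>-><S> s <A>, the suffix after <A> is empty (adds nothing new). Thus FOLLOW(<A>) = {$, q, s}.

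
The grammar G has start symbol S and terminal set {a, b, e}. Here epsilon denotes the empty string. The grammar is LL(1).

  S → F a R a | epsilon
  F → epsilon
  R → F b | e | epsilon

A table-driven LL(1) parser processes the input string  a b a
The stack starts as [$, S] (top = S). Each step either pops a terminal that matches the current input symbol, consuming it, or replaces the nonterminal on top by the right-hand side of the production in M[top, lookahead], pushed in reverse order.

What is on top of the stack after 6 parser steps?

a

     Stack      Input    Action
  1  $ S        a b a $  expand S → F a R a
  2  $ a R a F  a b a $  expand F → epsilon
  3  $ a R a    a b a $  match a
  4  $ a R      b a $    expand R → F b
  5  $ a b F    b a $    expand F → epsilon
  6  $ a b      b a $    match b
Stack after step 6: $ a (top = a).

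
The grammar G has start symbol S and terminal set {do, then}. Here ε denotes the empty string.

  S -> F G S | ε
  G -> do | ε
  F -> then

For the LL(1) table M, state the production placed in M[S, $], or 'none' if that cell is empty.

FIRST(G): from G->do we get {do}; from G->ε we get {ε}. So FIRST(G) = {ε, do}.
FIRST(F): from F->then we get {then}. So FIRST(F) = {then}.
FIRST(S): from S->F G S we get {then}; from S->ε we get {ε}. So FIRST(S) = {ε, then}.
FOLLOW(S) includes $ since S is the start symbol.
FOLLOW(S): in S->F G S, the suffix after S is empty (adds nothing new). Thus FOLLOW(S) = {$}.
For S -> F G S: FIRST(F G S) = {then}, so it goes in M[S, t] for t ∈ {then}.
For S -> ε: FIRST(ε) = {ε}, so it goes in M[S, t] for t ∈ {}; since ε ∈ FIRST, also for every t ∈ FOLLOW(S) = {$}.

S -> ε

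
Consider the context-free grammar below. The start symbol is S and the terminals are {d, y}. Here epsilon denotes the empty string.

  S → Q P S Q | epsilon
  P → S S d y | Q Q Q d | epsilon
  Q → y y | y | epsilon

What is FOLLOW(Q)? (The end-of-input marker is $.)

{$, d, y}

FIRST(Q): from Q→y y we get {y}; from Q→y we get {y}; from Q→epsilon we get {epsilon}. So FIRST(Q) = {epsilon, y}.
FIRST(S): from S→Q P S Q we get {epsilon, d, y}; from S→epsilon we get {epsilon}. So FIRST(S) = {epsilon, d, y}.
FIRST(P): from P→S S d y we get {d, y}; from P→Q Q Q d we get {d, y}; from P→epsilon we get {epsilon}. So FIRST(P) = {epsilon, d, y}.
FOLLOW(S) includes $ since S is the start symbol.
FOLLOW(S): in S→Q P S Q, S is followed by Q with FIRST {epsilon, y}; in S→Q P S Q, the suffix after S is nullable (adds nothing new); in P→S S d y (occurrence 1), S is followed by S d y with FIRST {d, y}; in P→S S d y (occurrence 2), S is followed by d y with FIRST {d}. Thus FOLLOW(S) = {$, d, y}.
FOLLOW(P): in S→Q P S Q, P is followed by S Q with FIRST {epsilon, d, y}; in S→Q P S Q, the suffix after P is nullable, so FOLLOW(P) ⊇ FOLLOW(S) = {$, d, y}. Thus FOLLOW(P) = {$, d, y}.
FOLLOW(Q): in S→Q P S Q (occurrence 1), Q is followed by P S Q with FIRST {epsilon, d, y}; in S→Q P S Q (occurrence 1), the suffix after Q is nullable, so FOLLOW(Q) ⊇ FOLLOW(S) = {$, d, y}; in S→Q P S Q (occurrence 2), the suffix after Q is empty, so FOLLOW(Q) ⊇ FOLLOW(S) = {$, d, y}; in P→Q Q Q d (occurrence 1), Q is followed by Q Q d with FIRST {d, y}; in P→Q Q Q d (occurrence 2), Q is followed by Q d with FIRST {d, y}; in P→Q Q Q d (occurrence 3), Q is followed by d with FIRST {d}. Thus FOLLOW(Q) = {$, d, y}.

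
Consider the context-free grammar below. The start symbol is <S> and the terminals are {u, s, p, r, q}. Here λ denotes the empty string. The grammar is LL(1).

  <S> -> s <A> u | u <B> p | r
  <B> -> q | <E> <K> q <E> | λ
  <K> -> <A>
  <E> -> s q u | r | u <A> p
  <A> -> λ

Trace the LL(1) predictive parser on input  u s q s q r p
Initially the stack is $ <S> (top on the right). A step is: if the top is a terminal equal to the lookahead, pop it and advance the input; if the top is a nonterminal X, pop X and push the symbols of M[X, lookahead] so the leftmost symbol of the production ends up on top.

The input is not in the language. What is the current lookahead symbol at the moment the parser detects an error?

step 1: stack=$ <S>  input=u s q s q r p $  — expand <S> -> u <B> p
step 2: stack=$ p <B> u  input=u s q s q r p $  — match u
step 3: stack=$ p <B>  input=s q s q r p $  — expand <B> -> <E> <K> q <E>
step 4: stack=$ p <E> q <K> <E>  input=s q s q r p $  — expand <E> -> s q u
step 5: stack=$ p <E> q <K> u q s  input=s q s q r p $  — match s
step 6: stack=$ p <E> q <K> u q  input=q s q r p $  — match q
step 7: stack=$ p <E> q <K> u  input=s q r p $  — error: top is terminal u but lookahead is s

s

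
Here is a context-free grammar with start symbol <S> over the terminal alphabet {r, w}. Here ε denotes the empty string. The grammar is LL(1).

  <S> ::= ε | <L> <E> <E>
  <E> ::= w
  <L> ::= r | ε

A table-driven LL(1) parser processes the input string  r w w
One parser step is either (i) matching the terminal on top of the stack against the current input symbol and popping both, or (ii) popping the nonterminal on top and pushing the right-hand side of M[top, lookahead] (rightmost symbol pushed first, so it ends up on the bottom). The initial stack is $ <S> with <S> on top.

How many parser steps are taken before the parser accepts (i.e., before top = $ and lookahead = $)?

step 1: stack=$ <S>  input=r w w $  — expand <S> ::= <L> <E> <E>
step 2: stack=$ <E> <E> <L>  input=r w w $  — expand <L> ::= r
step 3: stack=$ <E> <E> r  input=r w w $  — match r
step 4: stack=$ <E> <E>  input=w w $  — expand <E> ::= w
step 5: stack=$ <E> w  input=w w $  — match w
step 6: stack=$ <E>  input=w $  — expand <E> ::= w
step 7: stack=$ w  input=w $  — match w
Accept reached after 7 steps.

7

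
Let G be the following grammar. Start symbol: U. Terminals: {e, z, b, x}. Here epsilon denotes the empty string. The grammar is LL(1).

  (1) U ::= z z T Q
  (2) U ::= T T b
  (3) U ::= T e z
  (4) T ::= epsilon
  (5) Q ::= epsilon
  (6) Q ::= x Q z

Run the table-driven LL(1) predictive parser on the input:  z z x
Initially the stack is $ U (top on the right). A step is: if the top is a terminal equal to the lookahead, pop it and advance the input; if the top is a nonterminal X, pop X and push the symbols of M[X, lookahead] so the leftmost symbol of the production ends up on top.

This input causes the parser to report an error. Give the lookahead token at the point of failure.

step 1: stack=$ U  input=z z x $  — expand U ::= z z T Q
step 2: stack=$ Q T z z  input=z z x $  — match z
step 3: stack=$ Q T z  input=z x $  — match z
step 4: stack=$ Q T  input=x $  — expand T ::= epsilon
step 5: stack=$ Q  input=x $  — expand Q ::= x Q z
step 6: stack=$ z Q x  input=x $  — match x
step 7: stack=$ z Q  input=$  — expand Q ::= epsilon
step 8: stack=$ z  input=$  — error: top is terminal z but lookahead is $

$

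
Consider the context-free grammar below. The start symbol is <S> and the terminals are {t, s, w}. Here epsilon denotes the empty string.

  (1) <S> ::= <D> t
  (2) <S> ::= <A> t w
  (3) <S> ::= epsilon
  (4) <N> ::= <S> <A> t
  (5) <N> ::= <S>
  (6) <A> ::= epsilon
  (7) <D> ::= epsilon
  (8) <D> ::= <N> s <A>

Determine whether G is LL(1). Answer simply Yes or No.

No

FIRST(<S>) = {epsilon, s, t}
FIRST(<N>) = {epsilon, s, t}
FIRST(<A>) = {epsilon}
FIRST(<D>) = {epsilon, s, t}
FOLLOW(<S>) = {$, s, t}
FOLLOW(<N>) = {s}
FOLLOW(<A>) = {t}
FOLLOW(<D>) = {t}
Cell M[<D>, t] receives both <D> ::= epsilon and <D> ::= <N> s <A> — the grammar is not LL(1).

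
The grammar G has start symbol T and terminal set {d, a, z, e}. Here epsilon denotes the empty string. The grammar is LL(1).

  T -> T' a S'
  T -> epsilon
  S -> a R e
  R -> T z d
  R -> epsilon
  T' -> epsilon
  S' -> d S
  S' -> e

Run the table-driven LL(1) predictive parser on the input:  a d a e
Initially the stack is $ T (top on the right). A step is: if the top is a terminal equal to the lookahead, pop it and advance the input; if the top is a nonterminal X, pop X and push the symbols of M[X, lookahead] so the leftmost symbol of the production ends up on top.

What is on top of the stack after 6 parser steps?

a

step 1: stack=$ T  input=a d a e $  — expand T -> T' a S'
step 2: stack=$ S' a T'  input=a d a e $  — expand T' -> epsilon
step 3: stack=$ S' a  input=a d a e $  — match a
step 4: stack=$ S'  input=d a e $  — expand S' -> d S
step 5: stack=$ S d  input=d a e $  — match d
step 6: stack=$ S  input=a e $  — expand S -> a R e
Stack after step 6: $ e R a (top = a).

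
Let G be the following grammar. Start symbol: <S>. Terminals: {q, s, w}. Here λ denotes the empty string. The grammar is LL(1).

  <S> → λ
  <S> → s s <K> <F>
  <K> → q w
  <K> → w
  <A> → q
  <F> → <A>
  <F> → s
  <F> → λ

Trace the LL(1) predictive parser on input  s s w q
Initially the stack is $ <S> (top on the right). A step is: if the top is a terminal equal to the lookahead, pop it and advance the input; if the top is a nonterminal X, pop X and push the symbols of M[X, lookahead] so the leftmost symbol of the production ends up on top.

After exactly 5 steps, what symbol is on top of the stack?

step 1: stack=$ <S>  input=s s w q $  — expand <S> → s s <K> <F>
step 2: stack=$ <F> <K> s s  input=s s w q $  — match s
step 3: stack=$ <F> <K> s  input=s w q $  — match s
step 4: stack=$ <F> <K>  input=w q $  — expand <K> → w
step 5: stack=$ <F> w  input=w q $  — match w
Stack after step 5: $ <F> (top = <F>).

<F>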